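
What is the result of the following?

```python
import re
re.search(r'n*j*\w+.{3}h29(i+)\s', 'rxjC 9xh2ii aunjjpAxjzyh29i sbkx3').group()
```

Pattern: zero or more of a literal 'n', then zero or more of the literal 'j', then one or more of a word character; then exactly 3 of any character, then the literal 'h29'; then one or more of a literal 'i' (captured); then whitespace.
`search` walks the string left to right and returns the first match it finds.
The match spans [12:28] → 'aunjjpAxjzyh29i '.
Captured: group 1 = 'i'.

'aunjjpAxjzyh29i '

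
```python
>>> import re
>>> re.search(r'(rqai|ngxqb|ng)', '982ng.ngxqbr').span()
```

The match spans [3:5] → 'ng'.

(3, 5)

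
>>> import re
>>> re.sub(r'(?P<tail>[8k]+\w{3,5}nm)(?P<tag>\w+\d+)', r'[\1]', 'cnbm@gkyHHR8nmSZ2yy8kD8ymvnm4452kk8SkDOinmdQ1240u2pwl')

Pattern: one or more of one of [8k], then 3 to 5 of a word character, then the literal 'nm' (captured as 'tail'); then one or more of a word character, then one or more of a digit (captured as 'tag').
Matches: at [6:50] → 'kyHHR8nmSZ2yy8kD8ymvnm4452kk8SkDOinmdQ1240u2'.
The replacement refers to a captured group, so each match is rewritten using its own captured text.

'cnbm@g[kyHHR8nm]pwl'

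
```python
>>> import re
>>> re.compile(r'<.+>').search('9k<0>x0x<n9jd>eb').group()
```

'<0>x0x<n9jd>'

`re.search` scans for the first position where the pattern succeeds.
The match spans [2:14] → '<0>x0x<n9jd>'.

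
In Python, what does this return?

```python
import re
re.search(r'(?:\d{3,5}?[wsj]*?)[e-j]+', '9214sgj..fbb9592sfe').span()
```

(0, 7)

The pattern matches 3 to 5 of a digit (lazy), then zero or more of one of [wsj] (lazy) (non-capturing group); then one or more of a character in [e-j].
`search` walks the string left to right and returns the first match it finds.
The match spans [0:7] → '9214sgj'.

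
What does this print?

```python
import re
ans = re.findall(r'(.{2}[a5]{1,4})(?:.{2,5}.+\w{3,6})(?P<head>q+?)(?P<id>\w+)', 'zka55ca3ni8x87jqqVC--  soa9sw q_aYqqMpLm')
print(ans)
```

The pattern matches exactly 2 of any character, then 1 to 4 of one of [a5] (captured); then 2 to 5 of any character, then one or more of any character, then 3 to 6 of a word character (non-capturing group); then one or more of a literal 'q' (lazy) (captured as 'head'); then one or more of a word character (captured as 'id').
Matches: at [0:40] match 'zka55ca3ni8x87jqqVC--  soa9sw q_aYqqMpLm', groups = ('zka55', 'q', 'MpLm').
With 3 capturing groups, `findall` returns a 3-tuple per match.

[('zka55', 'q', 'MpLm')]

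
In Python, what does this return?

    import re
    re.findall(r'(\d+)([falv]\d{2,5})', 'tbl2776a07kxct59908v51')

[('2776', 'a07'), ('59908', 'v51')]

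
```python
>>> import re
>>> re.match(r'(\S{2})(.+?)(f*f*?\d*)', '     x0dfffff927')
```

None

With `match`, the pattern is implicitly anchored at the beginning.
Here position 0 doesn't satisfy it, so the call returns None.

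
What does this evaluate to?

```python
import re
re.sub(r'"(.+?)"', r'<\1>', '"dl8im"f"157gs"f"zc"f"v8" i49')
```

'<dl8im>f<157gs>f<zc>f<v8> i49'

Matches: at [0:7] → '"dl8im"'; at [8:15] → '"157gs"'; at [16:20] → '"zc"'; at [21:25] → '"v8"'.
Each match is replaced using the text its own group 1 captured.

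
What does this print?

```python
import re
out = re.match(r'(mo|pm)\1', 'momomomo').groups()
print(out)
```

('mo',)

The match spans [0:4] → 'momo'.
Captured: group 1 = 'mo'.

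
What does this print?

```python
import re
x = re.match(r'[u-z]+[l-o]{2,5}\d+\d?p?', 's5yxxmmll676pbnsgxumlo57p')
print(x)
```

`re.match` won't scan ahead — the pattern has to work from the very first character.
Here the string doesn't start with a match, so the call returns None.

None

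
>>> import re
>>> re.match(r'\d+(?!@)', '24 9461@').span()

Because the assertion is negative and zero-width, positions next to the forbidden text are skipped.
`re.match` only tries the pattern at the start of the string.
The match spans [0:2] → '24'.

(0, 2)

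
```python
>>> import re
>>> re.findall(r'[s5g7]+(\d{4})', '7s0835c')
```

['0835']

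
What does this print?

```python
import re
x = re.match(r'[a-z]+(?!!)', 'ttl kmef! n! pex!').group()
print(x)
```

ttl

A negative assertion filters positions out without eating any characters.
`match` is anchored at position 0; if the pattern doesn't fit there, it returns None.
The match spans [0:3] → 'ttl'.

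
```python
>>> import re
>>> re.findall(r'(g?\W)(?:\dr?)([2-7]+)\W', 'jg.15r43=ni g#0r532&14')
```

Pattern: optionally the literal 'g', then a non-word character (captured); then a digit, then optionally the literal 'r' (non-capturing group); then one or more of a character in [2-7] (captured); then a non-word character.
Walking the string: at [12:20] match 'g#0r532&', groups = ('g#', '532').
With 2 capturing groups, `findall` returns a 2-tuple per match.

[('g#', '532')]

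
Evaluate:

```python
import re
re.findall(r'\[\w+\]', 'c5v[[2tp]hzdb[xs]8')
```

Walking the string: at [4:9] → '[2tp]'; at [13:17] → '[xs]'.
With no groups in the pattern, `findall` gives back each whole match — 2 here.

['[2tp]', '[xs]']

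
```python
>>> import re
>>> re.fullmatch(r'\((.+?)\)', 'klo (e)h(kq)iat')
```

None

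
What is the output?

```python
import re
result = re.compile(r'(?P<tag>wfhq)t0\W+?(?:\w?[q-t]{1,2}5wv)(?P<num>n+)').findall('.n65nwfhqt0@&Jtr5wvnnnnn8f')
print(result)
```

The pattern matches the literal 'wf', then the literal 'hq' (captured as 'tag'); then the literal 't0', then one or more of a non-word character (lazy); then optionally a word character, then 1 to 2 of a character in [q-t], then the literal '5wv' (non-capturing group); then one or more of a literal 'n' (captured as 'num').
Walking the string: at [5:24] match 'wfhqt0@&Jtr5wvnnnnn', groups = ('wfhq', 'nnnnn').
Multiple groups make `findall` return tuples — one 2-tuple for the one match.

[('wfhq', 'nnnnn')]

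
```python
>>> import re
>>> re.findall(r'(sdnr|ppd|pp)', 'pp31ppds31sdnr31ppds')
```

The regex engine tests alternatives in the order written; an earlier branch that matches wins even if a later one would match more.
Matches: at [0:2] match 'pp', group 1 = 'pp'; at [4:7] match 'ppd', group 1 = 'ppd'; at [10:14] match 'sdnr', group 1 = 'sdnr'; at [16:19] match 'ppd', group 1 = 'ppd'.
Because there's exactly one group, `findall` drops the full match and keeps group 1 from each hit.

['pp', 'ppd', 'sdnr', 'ppd']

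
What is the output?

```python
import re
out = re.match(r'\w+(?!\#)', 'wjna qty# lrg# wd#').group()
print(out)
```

wjna

Because the assertion is negative and zero-width, positions next to the forbidden text are skipped.
With `match`, the pattern is implicitly anchored at the beginning.
The match spans [0:4] → 'wjna'.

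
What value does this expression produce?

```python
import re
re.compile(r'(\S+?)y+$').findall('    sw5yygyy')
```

This matches one or more of a non-whitespace character (lazy) (captured); then one or more of a literal 'y'; then anchored at the end.
A `+?`/`*?`/`{m,n}?` starts at its minimum and grows only as far as needed for what follows to match.
Walking the string: at [4:12] match 'sw5yygyy', group 1 = 'sw5yyg'.
Because there's exactly one group, `findall` drops the full match and keeps group 1 from the one hit.

['sw5yyg']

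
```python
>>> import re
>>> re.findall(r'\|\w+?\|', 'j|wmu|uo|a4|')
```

['|wmu|', '|a4|']

Scanning left to right: at [1:6] → '|wmu|'; at [8:12] → '|a4|'.
With no groups in the pattern, `findall` gives back each whole match — 2 here.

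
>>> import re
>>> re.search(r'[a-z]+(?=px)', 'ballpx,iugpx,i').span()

(0, 4)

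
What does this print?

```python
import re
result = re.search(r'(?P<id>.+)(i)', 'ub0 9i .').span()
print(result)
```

(0, 6)

Pattern: one or more of any character (captured as 'id'); then a literal 'i' (captured).
`re.search` tries every starting position until one works.
The match spans [0:6] → 'ub0 9i'.
Captured: group 1 = 'ub0 9', group 2 = 'i'.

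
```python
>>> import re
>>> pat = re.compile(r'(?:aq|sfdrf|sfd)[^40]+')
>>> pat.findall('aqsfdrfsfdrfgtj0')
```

['aqsfdrfsfdrfgtj']

Matches: at [0:15] → 'aqsfdrfsfdrfgtj'.
No capturing groups, so `findall` returns the 1 full match string.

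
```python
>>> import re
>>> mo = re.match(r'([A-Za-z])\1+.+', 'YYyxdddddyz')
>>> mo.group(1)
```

'Y'

The match spans [0:11] → 'YYyxdddddyz'.
Captured: group 1 = 'Y'.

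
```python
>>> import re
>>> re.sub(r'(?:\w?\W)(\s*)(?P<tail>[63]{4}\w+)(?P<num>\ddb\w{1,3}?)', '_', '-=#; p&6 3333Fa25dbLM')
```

'-=#; p&_M'

Pattern: optionally a word character, then a non-word character (non-capturing group); then zero or more of whitespace (captured); then exactly 4 of one of [63], then one or more of a word character (captured as 'tail'); then a digit, then the literal 'db', then 1 to 3 of a word character (lazy) (captured as 'num').
With the lazy modifier that quantifier settles for the fewest repetitions that let the rest of the pattern succeed (the atoms after it are unaffected and can still be greedy).
Matches: at [7:20] → '6 3333Fa25dbL'.
`sub` substitutes '_' at each match site.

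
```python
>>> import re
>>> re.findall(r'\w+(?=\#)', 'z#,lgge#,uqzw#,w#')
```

['z', 'lgge', 'uqzw', 'w']

The `(?=…)`/`(?<=…)` assertion just peeks at neighbouring text; it doesn't advance the match position.
With no groups in the pattern, `findall` gives back each whole match — 4 here.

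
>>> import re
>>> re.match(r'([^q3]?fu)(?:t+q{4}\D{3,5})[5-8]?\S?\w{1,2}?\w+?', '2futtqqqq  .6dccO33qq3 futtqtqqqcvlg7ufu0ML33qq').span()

(0, 16)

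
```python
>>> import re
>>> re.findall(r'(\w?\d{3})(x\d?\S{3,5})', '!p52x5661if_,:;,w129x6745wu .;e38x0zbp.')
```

[('w129', 'x6745wu')]

This matches optionally a word character, then exactly 3 of a digit (captured); then a literal 'x', then optionally a digit, then 3 to 5 of a non-whitespace character (captured).
Walking the string: at [16:27] match 'w129x6745wu', groups = ('w129', 'x6745wu').
With 2 capturing groups, `findall` returns a 2-tuple per match.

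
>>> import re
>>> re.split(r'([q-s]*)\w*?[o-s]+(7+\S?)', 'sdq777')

['', 's', '777', '']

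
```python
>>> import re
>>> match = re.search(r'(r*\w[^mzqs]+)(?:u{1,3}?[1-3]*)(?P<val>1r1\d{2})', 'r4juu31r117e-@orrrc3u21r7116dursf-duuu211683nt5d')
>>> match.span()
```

This matches zero or more of a literal 'r', then a word character, then one or more of any character except [mzqs] (captured); then 1 to 3 of a literal 'u' (lazy), then zero or more of a character in [1-3] (non-capturing group); then the literal '1r1', then exactly 2 of a digit (captured as 'val').
The match spans [0:11] → 'r4juu31r117'.

(0, 11)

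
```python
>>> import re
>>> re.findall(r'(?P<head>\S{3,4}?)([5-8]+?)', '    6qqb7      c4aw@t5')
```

Pattern: 3 to 4 of a non-whitespace character (lazy) (captured as 'head'); then one or more of a character in [5-8] (lazy) (captured).
`findall` packs the 2 group values into a tuple for every match.

[('6qqb', '7'), ('aw@t', '5')]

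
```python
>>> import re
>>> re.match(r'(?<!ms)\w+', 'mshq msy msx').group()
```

A negative assertion filters positions out without eating any characters.
`re.match` only tries the pattern at the start of the string.
The match spans [0:4] → 'mshq'.

'mshq'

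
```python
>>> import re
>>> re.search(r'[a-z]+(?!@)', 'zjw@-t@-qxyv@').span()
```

The negative lookahead/lookbehind blocks any match where the forbidden context is present.
`search` walks the string left to right and returns the first match it finds.
The match spans [0:2] → 'zj'.

(0, 2)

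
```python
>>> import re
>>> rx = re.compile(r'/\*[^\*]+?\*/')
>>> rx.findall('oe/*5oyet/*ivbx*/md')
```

With no groups in the pattern, `findall` gives back each whole match — 1 here.

['/*ivbx*/']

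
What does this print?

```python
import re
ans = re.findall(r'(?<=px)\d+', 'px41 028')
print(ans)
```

The lookaround is zero-width — it requires the adjacent text to match without consuming it, so the asserted text isn't part of the match.
Matches: at [2:4] → '41'.
Since nothing is captured, `findall` lists the 1 matched substring directly.

['41']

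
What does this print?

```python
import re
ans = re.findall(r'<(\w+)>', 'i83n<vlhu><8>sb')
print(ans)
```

['vlhu', '8']

Walking the string: at [4:10] match '<vlhu>', group 1 = 'vlhu'; at [10:13] match '<8>', group 1 = '8'.
`findall` collects group 1 from each match (2 total).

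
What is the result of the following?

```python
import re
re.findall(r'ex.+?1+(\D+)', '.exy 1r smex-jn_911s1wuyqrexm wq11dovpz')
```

['r smex-jn_', 'dovpz']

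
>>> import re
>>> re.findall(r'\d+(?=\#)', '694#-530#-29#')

['694', '530', '29']

Because the assertion is zero-width, the text it checks is not consumed and won't appear in the result.
Walking the string: at [0:3] → '694'; at [5:8] → '530'; at [10:12] → '29'.
With no groups in the pattern, `findall` gives back each whole match — 3 here.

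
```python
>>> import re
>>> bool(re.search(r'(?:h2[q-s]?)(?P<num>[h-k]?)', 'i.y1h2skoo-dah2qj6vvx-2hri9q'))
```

This matches the literal 'h2', then optionally a character in [q-s] (non-capturing group); then optionally a character in [h-k] (captured as 'num').
`search` walks the string left to right and returns the first match it finds.
The match spans [4:8] → 'h2sk'.
Captured: group 1 = 'k'.

True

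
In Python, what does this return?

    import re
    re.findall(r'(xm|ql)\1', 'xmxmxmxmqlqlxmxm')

`\1` is not a pattern — it's the concrete string captured by group 1, re-applied verbatim.
With a single group, `findall` returns only what that group captured — 4 items.

['xm', 'xm', 'ql', 'xm']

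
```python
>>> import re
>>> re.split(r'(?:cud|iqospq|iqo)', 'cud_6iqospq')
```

['', '_6', '']

Alternation tries branches left to right and keeps the first one that lets the overall match succeed at that position.
Matches to split on: at [0:3] → 'cud'; at [5:11] → 'iqospq'.
Splitting on the pattern gives 3 pieces.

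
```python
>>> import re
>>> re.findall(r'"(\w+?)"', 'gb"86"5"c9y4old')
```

One capturing group, so `findall` returns just the captured substring from the one match — 1 in all.

['86']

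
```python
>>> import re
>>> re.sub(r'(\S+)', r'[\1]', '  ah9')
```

Pattern: one or more of a non-whitespace character (captured).
Each match is replaced using the text its own group 1 captured.

'  [ah9]'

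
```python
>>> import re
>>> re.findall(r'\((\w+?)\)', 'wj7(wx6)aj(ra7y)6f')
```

Walking the string: at [3:8] match '(wx6)', group 1 = 'wx6'; at [10:16] match '(ra7y)', group 1 = 'ra7y'.
One capturing group, so `findall` returns just the captured substring from each match — 2 in all.

['wx6', 'ra7y']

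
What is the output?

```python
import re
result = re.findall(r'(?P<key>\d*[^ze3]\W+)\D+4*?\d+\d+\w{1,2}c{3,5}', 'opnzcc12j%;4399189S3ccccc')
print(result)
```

This matches zero or more of a digit, then any character except [ze3], then one or more of a non-word character (captured as 'key'); then one or more of a non-digit; then zero or more of the literal '4' (lazy), then one or more of a digit; then one or more of a digit, then 1 to 2 of a word character, then 3 to 5 of a literal 'c'.
Scanning left to right: at [6:25] match '12j%;4399189S3ccccc', group 1 = '12j%'.
One capturing group, so `findall` returns just the captured substring from the one match — 1 in all.

['12j%']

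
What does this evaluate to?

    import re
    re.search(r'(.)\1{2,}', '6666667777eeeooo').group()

'666666'

The backreference `\1` re-matches whatever the first group consumed, character for character.
Unlike `match`, `search` isn't anchored — it looks for the pattern anywhere in the string.
The match spans [0:6] → '666666'.
Captured: group 1 = '6'.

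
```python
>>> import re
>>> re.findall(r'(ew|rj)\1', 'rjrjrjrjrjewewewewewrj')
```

The backreference `\1` re-matches whatever the first group consumed, character for character.
Scanning left to right: at [0:4] match 'rjrj', group 1 = 'rj'; at [4:8] match 'rjrj', group 1 = 'rj'; at [10:14] match 'ewew', group 1 = 'ew'; at [14:18] match 'ewew', group 1 = 'ew'.
Because there's exactly one group, `findall` drops the full match and keeps group 1 from each hit.

['rj', 'rj', 'ew', 'ew']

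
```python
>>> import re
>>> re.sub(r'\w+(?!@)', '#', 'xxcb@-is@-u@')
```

Because the assertion is negative and zero-width, positions next to the forbidden text are skipped.
Matches: at [0:3] → 'xxc'; at [6:7] → 'i'.
`sub` substitutes '#' at each match site.

'#b@-#s@-u@'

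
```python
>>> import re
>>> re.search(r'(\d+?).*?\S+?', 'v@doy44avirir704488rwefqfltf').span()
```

(5, 7)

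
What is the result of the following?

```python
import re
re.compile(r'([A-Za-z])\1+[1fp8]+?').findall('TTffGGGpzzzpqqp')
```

['T', 'G', 'z', 'q']

`\1` has to match the exact text group 1 already captured.
Matches: at [0:3] match 'TTf', group 1 = 'T'; at [4:8] match 'GGGp', group 1 = 'G'; at [8:12] match 'zzzp', group 1 = 'z'; at [12:15] match 'qqp', group 1 = 'q'.
With a single group, `findall` returns only what that group captured — 4 items.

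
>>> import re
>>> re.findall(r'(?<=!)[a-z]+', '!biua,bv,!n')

['biua', 'n']

Because the assertion is zero-width, the text it checks is not consumed and won't appear in the result.
Scanning left to right: at [1:5] → 'biua'; at [10:11] → 'n'.
No capturing groups, so `findall` returns the 2 full match strings.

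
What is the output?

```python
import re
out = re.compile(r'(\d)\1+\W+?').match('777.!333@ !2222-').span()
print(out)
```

(0, 4)

`\1` has to match the exact text group 1 already captured.
`re.match` won't scan ahead — the pattern has to work from the very first character.
The match spans [0:4] → '777.'.
Captured: group 1 = '7'.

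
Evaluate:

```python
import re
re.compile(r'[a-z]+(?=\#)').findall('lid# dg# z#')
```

['lid', 'dg', 'z']

The positive lookaround only admits positions where the adjacent text matches; those characters stay outside the span.
With no groups in the pattern, `findall` gives back each whole match — 3 here.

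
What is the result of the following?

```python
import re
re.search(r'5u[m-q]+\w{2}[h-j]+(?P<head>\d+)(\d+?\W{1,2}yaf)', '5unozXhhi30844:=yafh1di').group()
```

This matches the literal '5u', then one or more of a character in [m-q], then exactly 2 of a word character; then one or more of a character in [h-j]; then one or more of a digit (captured as 'head'); then one or more of a digit (lazy), then 1 to 2 of a non-word character, then the literal 'yaf' (captured).
The match spans [0:19] → '5unozXhhi30844:=yaf'.

'5unozXhhi30844:=yaf'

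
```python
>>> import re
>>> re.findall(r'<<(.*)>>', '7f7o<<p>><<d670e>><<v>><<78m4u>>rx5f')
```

['p>><<d670e>><<v>><<78m4u']

One capturing group, so `findall` returns just the captured substring from the one match — 1 in all.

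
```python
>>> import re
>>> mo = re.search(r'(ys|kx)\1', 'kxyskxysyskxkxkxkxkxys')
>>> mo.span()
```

`\1` is not a pattern — it's the concrete string captured by group 1, re-applied verbatim.
The match spans [6:10] → 'ysys'.

(6, 10)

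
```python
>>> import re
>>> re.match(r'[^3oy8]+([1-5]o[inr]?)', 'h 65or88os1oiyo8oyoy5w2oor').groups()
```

The match spans [0:6] → 'h 65or'.
Captured: group 1 = '5or'.

('5or',)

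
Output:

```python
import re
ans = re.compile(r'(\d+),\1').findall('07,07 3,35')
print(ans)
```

['07', '3']

A backreference is literal: `\1` must see the identical characters the first group matched.
Scanning left to right: at [0:5] match '07,07', group 1 = '07'; at [6:9] match '3,3', group 1 = '3'.
Because there's exactly one group, `findall` drops the full match and keeps group 1 from each hit.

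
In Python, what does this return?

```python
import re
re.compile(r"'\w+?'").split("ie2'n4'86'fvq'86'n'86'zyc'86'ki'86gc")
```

`split` removes every match and returns the 6 fragments in between.

['ie2', '86', '86', '86', '86', '86gc']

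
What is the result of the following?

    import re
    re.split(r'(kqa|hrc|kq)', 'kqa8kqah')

['', 'kqa', '8', 'kqa', 'h']

`|` is ordered: at each position the engine commits to the first alternative that works.
Matches to split on: at [0:3] → 'kqa'; at [4:7] → 'kqa'.
With a capturing group present, the delimiter's captured portion is kept in the result list.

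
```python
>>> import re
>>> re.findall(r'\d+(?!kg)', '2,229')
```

['2', '229']

A negative assertion filters positions out without eating any characters.
Scanning left to right: at [0:1] → '2'; at [2:5] → '229'.
`findall` yields the raw match text (2 of them) because the pattern has no groups.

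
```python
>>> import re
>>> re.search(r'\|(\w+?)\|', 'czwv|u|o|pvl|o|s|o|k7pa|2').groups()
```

`re.search` tries every starting position until one works.
The match spans [4:7] → '|u|'.
Captured: group 1 = 'u'.

('u',)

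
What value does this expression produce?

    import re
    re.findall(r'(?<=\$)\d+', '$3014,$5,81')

The lookaround is zero-width — it requires the adjacent text to match without consuming it, so the asserted text isn't part of the match.
Walking the string: at [1:5] → '3014'; at [7:8] → '5'.
Since nothing is captured, `findall` lists the 2 matched substrings directly.

['3014', '5']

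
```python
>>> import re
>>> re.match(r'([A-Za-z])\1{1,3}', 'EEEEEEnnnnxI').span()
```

(0, 4)

The backreference `\1` re-matches whatever the first group consumed, character for character.
`re.match` only tries the pattern at the start of the string.
The match spans [0:4] → 'EEEE'.
Captured: group 1 = 'E'.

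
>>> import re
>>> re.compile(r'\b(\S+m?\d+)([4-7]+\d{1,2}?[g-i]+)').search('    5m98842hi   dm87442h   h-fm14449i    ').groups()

This matches a word boundary (`\b`, zero-width); then one or more of a non-whitespace character, then optionally the literal 'm', then one or more of a digit (captured); then one or more of a character in [4-7], then 1 to 2 of a digit (lazy), then one or more of a character in [g-i] (captured).
`search` walks the string left to right and returns the first match it finds.
The match spans [4:13] → '5m98842hi'.
Captured: group 1 = '5m988', group 2 = '42hi'.

('5m988', '42hi')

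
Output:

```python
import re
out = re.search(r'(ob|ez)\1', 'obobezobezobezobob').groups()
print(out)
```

The match spans [0:4] → 'obob'.
Captured: group 1 = 'ob'.

('ob',)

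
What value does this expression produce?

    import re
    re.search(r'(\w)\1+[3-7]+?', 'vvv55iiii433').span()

(0, 4)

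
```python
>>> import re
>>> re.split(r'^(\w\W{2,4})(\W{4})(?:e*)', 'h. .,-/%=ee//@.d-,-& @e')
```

This matches anchored at the start of the string; then a word character, then 2 to 4 of a non-word character (captured); then exactly 4 of a non-word character (captured); then zero or more of a literal 'e' (non-capturing group).
Matches to split on: at [0:11] → 'h. .,-/%=ee'.
With a capturing group present, the delimiter's captured portion is kept in the result list.

['', 'h. .,', '-/%=', '//@.d-,-& @e']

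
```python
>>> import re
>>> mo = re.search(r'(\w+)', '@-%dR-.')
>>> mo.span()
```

(3, 5)

Pattern: one or more of a word character (captured).
`search` walks the string left to right and returns the first match it finds.
The match spans [3:5] → 'dR'.
Captured: group 1 = 'dR'.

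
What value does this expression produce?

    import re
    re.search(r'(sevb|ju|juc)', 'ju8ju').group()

Unlike `match`, `search` isn't anchored — it looks for the pattern anywhere in the string.
The match spans [0:2] → 'ju'.
Captured: group 1 = 'ju'.

'ju'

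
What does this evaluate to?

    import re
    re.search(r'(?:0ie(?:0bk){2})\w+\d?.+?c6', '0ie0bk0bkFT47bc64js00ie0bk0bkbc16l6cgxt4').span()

(0, 16)

Pattern: the literal '0ie', then the literal '0bk' repeated 2 times (non-capturing group); then one or more of a word character; then optionally a digit, then one or more of any character (lazy), then the literal 'c6'.
Unlike `match`, `search` isn't anchored — it looks for the pattern anywhere in the string.
The match spans [0:16] → '0ie0bk0bkFT47bc6'.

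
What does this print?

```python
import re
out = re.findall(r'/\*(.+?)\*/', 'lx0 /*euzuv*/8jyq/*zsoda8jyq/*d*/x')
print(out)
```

Because the quantifier is non-greedy, it stops expanding at the earliest point where the rest of the pattern can succeed.
Walking the string: at [4:13] match '/*euzuv*/', group 1 = 'euzuv'; at [17:33] match '/*zsoda8jyq/*d*/', group 1 = 'zsoda8jyq/*d'.
Because there's exactly one group, `findall` drops the full match and keeps group 1 from each hit.

['euzuv', 'zsoda8jyq/*d']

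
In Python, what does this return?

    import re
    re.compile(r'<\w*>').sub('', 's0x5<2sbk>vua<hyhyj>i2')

Each match is replaced by ''.

's0x5vuai2'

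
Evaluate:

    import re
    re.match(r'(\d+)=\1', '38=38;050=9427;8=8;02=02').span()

(0, 5)

`\1` is not a pattern — it's the concrete string captured by group 1, re-applied verbatim.
With `match`, the pattern is implicitly anchored at the beginning.
The match spans [0:5] → '38=38'.
Captured: group 1 = '38'.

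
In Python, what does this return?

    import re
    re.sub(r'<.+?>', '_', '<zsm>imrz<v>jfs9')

A `+?`/`*?`/`{m,n}?` starts at its minimum and grows only as far as needed for what follows to match.
Matches: at [0:5] → '<zsm>'; at [9:12] → '<v>'.
Each match is replaced by '_'.

'_imrz_jfs9'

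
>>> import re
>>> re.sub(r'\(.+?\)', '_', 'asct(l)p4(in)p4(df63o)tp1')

'asct_p4_p4_tp1'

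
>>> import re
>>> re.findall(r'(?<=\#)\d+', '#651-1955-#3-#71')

['651', '3', '71']

Lookahead/lookbehind check context without consuming it, so the matched span excludes the asserted characters.
Matches: at [1:4] → '651'; at [11:12] → '3'; at [14:16] → '71'.
Since nothing is captured, `findall` lists the 3 matched substrings directly.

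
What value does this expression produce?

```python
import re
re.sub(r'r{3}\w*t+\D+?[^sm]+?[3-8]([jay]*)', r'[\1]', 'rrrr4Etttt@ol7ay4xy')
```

'[ay]4xy'

Pattern: exactly 3 of a literal 'r', then zero or more of a word character, then one or more of the literal 't'; then one or more of a non-digit (lazy); then one or more of any character except [sm] (lazy), then a character in [3-8]; then zero or more of one of [jay] (captured).
A `+?`/`*?`/`{m,n}?` starts at its minimum and grows only as far as needed for what follows to match.
Matches: at [0:16] → 'rrrr4Etttt@ol7ay'.
`\1` in the replacement pulls in group 1's text for each match.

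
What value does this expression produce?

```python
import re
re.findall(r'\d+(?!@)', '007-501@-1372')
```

['007', '50', '1372']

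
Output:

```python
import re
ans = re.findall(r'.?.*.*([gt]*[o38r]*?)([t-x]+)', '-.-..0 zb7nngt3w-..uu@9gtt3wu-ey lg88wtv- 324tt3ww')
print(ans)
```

This matches optionally any character, then zero or more of any character, then zero or more of any character; then zero or more of one of [gt], then zero or more of one of [o38r] (lazy) (captured); then one or more of a character in [t-x] (captured).
Walking the string: at [0:50] match '-.-..0 zb7nngt3w-..uu@9gtt3wu-ey lg88wtv- 324tt3ww', groups = ('', 'w').
With 2 capturing groups, `findall` returns a 2-tuple per match.

[('', 'w')]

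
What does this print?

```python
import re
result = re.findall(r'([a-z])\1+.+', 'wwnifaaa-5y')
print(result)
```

`\1` is not a pattern — it's the concrete string captured by group 1, re-applied verbatim.
Scanning left to right: at [0:11] match 'wwnifaaa-5y', group 1 = 'w'.
Because there's exactly one group, `findall` drops the full match and keeps group 1 from the one hit.

['w']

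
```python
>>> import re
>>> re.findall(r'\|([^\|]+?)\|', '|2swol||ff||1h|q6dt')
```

['2swol', 'ff', '1h']

Because there's exactly one group, `findall` drops the full match and keeps group 1 from each hit.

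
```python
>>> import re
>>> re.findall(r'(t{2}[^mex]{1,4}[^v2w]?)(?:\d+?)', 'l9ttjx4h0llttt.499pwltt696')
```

The pattern matches exactly 2 of the literal 't', then 1 to 4 of any character except [mex], then optionally any character except [v2w] (captured); then one or more of a digit (lazy) (non-capturing group).
Matches: at [2:7] match 'ttjx4', group 1 = 'ttjx'; at [11:18] match 'ttt.499', group 1 = 'ttt.49'; at [21:26] match 'tt696', group 1 = 'tt69'.
Because there's exactly one group, `findall` drops the full match and keeps group 1 from each hit.

['ttjx', 'ttt.49', 'tt69']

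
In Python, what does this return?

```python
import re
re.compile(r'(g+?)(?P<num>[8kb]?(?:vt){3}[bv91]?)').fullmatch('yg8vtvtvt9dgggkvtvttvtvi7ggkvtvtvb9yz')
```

`fullmatch` succeeds only if the pattern covers the string from start to end.
Here the pattern can't cover the whole string, so the call returns None.

None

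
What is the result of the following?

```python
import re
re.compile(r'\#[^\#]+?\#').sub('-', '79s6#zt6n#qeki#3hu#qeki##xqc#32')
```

`sub` substitutes '-' at each match site.

'79s6-qeki-qeki#-32'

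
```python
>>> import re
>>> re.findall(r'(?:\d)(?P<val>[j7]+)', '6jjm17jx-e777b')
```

['jj', '7j', '77']

Pattern: a digit (non-capturing group); then one or more of one of [j7] (captured as 'val').
Walking the string: at [0:3] match '6jj', group 1 = 'jj'; at [4:7] match '17j', group 1 = '7j'; at [10:13] match '777', group 1 = '77'.
Because there's exactly one group, `findall` drops the full match and keeps group 1 from each hit.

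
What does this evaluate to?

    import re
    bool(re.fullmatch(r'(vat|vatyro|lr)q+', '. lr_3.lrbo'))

False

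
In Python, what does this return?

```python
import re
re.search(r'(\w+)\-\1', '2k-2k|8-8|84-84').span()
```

(0, 5)

After group 1 captures some text, `\1` only succeeds where that same text appears again.
`re.search` tries every starting position until one works.
The match spans [0:5] → '2k-2k'.
Captured: group 1 = '2k'.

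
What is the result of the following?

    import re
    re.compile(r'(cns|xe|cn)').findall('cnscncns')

['cns', 'cn', 'cns']

`|` is ordered: at each position the engine commits to the first alternative that works.
One capturing group, so `findall` returns just the captured substring from each match — 3 in all.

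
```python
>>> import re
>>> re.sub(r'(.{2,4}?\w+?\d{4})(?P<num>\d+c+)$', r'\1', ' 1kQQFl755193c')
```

' 1kQQFl7551'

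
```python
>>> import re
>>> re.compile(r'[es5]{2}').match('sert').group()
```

`re.match` won't scan ahead — the pattern has to work from the very first character.
The match spans [0:2] → 'se'.

'se'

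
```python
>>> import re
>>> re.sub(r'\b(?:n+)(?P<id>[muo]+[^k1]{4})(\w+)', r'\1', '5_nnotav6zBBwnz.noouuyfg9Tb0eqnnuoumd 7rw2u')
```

'5_nnotav6zBBwnz.oouuyfg9 7rw2u'

`\1` in the replacement pulls in group 1's text for each match.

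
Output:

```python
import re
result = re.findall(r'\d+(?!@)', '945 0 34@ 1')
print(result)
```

['945', '0', '3', '1']

The negative lookahead/lookbehind blocks any match where the forbidden context is present.
Walking the string: at [0:3] → '945'; at [4:5] → '0'; at [6:7] → '3'; at [10:11] → '1'.
`findall` yields the raw match text (4 of them) because the pattern has no groups.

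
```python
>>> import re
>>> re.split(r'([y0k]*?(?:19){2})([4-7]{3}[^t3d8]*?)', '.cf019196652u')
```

Pattern: zero or more of one of [y0k] (lazy), then the literal '19' repeated 2 times (captured); then exactly 3 of a character in [4-7], then zero or more of any character except [t3d8] (lazy) (captured).
Lazy quantifiers expand one character at a time until the remainder of the pattern can match.
Matches to split on: at [3:11] → '01919665'.
Because the pattern has a capturing group, `split` also inserts each captured text between the pieces.

['.cf', '01919', '665', '2u']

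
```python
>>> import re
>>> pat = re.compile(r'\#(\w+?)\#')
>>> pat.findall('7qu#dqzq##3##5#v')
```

['dqzq', '3', '5']

One capturing group, so `findall` returns just the captured substring from each match — 3 in all.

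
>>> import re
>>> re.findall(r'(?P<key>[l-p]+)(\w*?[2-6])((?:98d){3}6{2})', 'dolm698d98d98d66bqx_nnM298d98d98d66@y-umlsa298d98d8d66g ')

[('olm', '6', '98d98d98d66'), ('nn', 'M2', '98d98d98d66')]

The pattern matches one or more of a character in [l-p] (captured as 'key'); then zero or more of a word character (lazy), then a character in [2-6] (captured); then the literal '98d' repeated 3 times, then exactly 2 of a literal '6' (captured).
With the lazy modifier that quantifier settles for the fewest repetitions that let the rest of the pattern succeed (the atoms after it are unaffected and can still be greedy).
Scanning left to right: at [1:16] match 'olm698d98d98d66', groups = ('olm', '6', '98d98d98d66'); at [20:35] match 'nnM298d98d98d66', groups = ('nn', 'M2', '98d98d98d66').
3 groups means each result is a tuple of 3 captured strings — 2 here.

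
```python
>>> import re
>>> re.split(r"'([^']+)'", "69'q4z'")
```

['69', 'q4z', '']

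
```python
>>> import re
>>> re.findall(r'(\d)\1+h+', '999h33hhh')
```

The backreference `\1` re-matches whatever the first group consumed, character for character.
With a single group, `findall` returns only what that group captured — 2 items.

['9', '3']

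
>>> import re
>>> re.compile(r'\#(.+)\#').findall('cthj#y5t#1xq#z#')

['y5t#1xq#z']

Matches: at [4:15] match '#y5t#1xq#z#', group 1 = 'y5t#1xq#z'.
`findall` collects group 1 from the one match (1 total).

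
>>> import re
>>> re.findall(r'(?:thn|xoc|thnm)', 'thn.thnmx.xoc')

['thn', 'thn', 'xoc']

The regex engine tests alternatives in the order written; an earlier branch that matches wins even if a later one would match more.
Since nothing is captured, `findall` lists the 3 matched substrings directly.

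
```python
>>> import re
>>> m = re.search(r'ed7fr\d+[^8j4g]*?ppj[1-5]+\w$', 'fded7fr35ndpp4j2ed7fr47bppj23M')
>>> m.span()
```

The pattern matches the literal 'ed', then the literal '7fr'; then one or more of a digit, then zero or more of any character except [8j4g] (lazy), then the literal 'ppj'; then one or more of a character in [1-5], then a word character; then anchored at the end.
The match spans [16:30] → 'ed7fr47bppj23M'.

(16, 30)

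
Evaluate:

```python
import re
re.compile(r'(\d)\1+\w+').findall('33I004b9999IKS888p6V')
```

['3']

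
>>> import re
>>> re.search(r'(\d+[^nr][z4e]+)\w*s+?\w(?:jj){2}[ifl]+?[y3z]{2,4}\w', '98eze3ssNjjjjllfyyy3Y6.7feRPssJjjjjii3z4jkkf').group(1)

'98eze'

The match spans [0:21] → '98eze3ssNjjjjllfyyy3Y'.
Captured: group 1 = '98eze'.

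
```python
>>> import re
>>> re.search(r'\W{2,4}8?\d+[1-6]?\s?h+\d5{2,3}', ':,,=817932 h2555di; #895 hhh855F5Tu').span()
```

(0, 16)

The match spans [0:16] → ':,,=817932 h2555'.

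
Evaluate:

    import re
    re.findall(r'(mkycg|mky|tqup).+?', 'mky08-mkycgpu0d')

['mky', 'mkycg']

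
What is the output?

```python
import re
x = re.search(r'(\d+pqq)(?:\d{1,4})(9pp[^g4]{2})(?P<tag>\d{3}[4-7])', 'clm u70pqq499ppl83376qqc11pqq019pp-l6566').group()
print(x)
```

70pqq499ppl83376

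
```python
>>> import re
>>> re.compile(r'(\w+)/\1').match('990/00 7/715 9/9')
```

None

The backreference `\1` re-matches whatever the first group consumed, character for character.
With `match`, the pattern is implicitly anchored at the beginning.
Here the string doesn't start with a match, so the call returns None.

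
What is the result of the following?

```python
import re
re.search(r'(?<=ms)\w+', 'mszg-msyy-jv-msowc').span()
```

(2, 4)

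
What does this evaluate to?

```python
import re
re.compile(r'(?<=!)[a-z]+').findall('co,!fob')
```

The positive lookaround only admits positions where the adjacent text matches; those characters stay outside the span.
Scanning left to right: at [4:7] → 'fob'.
`findall` yields the raw match text (1 of them) because the pattern has no groups.

['fob']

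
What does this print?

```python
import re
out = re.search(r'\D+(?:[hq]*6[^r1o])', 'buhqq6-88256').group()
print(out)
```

The pattern matches one or more of a non-digit; then zero or more of one of [hq], then a literal '6', then any character except [r1o] (non-capturing group).
`re.search` scans for the first position where the pattern succeeds.
The match spans [0:7] → 'buhqq6-'.

buhqq6-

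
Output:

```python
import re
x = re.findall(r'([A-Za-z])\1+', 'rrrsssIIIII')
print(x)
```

A backreference is literal: `\1` must see the identical characters the first group matched.
Matches: at [0:3] match 'rrr', group 1 = 'r'; at [3:6] match 'sss', group 1 = 's'; at [6:11] match 'IIIII', group 1 = 'I'.
Because there's exactly one group, `findall` drops the full match and keeps group 1 from each hit.

['r', 's', 'I']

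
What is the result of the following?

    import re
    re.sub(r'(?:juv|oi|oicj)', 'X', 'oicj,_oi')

'Xcj,_X'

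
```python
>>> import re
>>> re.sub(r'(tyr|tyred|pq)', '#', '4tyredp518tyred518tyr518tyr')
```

'4#edp518#ed518#518#'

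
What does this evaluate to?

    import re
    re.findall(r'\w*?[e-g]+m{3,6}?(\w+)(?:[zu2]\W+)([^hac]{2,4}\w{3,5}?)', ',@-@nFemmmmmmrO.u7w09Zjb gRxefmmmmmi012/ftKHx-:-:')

[('mmi01', 'ftKHx')]

Pattern: zero or more of a word character (lazy), then one or more of a character in [e-g], then 3 to 6 of the literal 'm' (lazy); then one or more of a word character (captured); then one of [zu2], then one or more of a non-word character (non-capturing group); then 2 to 4 of any character except [hac], then 3 to 5 of a word character (lazy) (captured).
The `?` after the quantifier makes it lazy — it takes as little as possible before letting the rest of the pattern try.
Matches: at [25:45] match 'gRxefmmmmmi012/ftKHx', groups = ('mmi01', 'ftKHx').
With 2 capturing groups, `findall` returns a 2-tuple per match.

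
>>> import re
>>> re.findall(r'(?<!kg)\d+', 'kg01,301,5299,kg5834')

['1', '301', '5299', '834']

Because the assertion is negative and zero-width, positions next to the forbidden text are skipped.
Scanning left to right: at [3:4] → '1'; at [5:8] → '301'; at [9:13] → '5299'; at [17:20] → '834'.
`findall` yields the raw match text (4 of them) because the pattern has no groups.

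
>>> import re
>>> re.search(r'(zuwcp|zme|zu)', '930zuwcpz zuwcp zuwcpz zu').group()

The regex engine tests alternatives in the order written; an earlier branch that matches wins even if a later one would match more.
Unlike `match`, `search` isn't anchored — it looks for the pattern anywhere in the string.
The match spans [3:8] → 'zuwcp'.
Captured: group 1 = 'zuwcp'.

'zuwcp'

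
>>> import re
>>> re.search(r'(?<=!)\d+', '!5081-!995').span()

(1, 5)

Because the assertion is zero-width, the text it checks is not consumed and won't appear in the result.
The match spans [1:5] → '5081'.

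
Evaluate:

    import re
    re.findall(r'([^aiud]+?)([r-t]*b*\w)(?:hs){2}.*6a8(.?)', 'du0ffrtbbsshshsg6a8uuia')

[('0ffrtbb', 'ss', 'u')]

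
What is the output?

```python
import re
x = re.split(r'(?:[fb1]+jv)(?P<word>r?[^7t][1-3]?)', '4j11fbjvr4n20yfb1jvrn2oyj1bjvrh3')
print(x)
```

Pattern: one or more of one of [fb1], then the literal 'jv' (non-capturing group); then optionally a literal 'r', then any character except [7t], then optionally a character in [1-3] (captured as 'word').
Matches to split on: at [2:10] → '11fbjvr4'; at [14:22] → 'fb1jvrn2'; at [25:32] → '1bjvrh3'.
Because the pattern has a capturing group, `split` also inserts each captured text between the pieces.

['4j', 'r4', 'n20y', 'rn2', 'oyj', 'rh3', '']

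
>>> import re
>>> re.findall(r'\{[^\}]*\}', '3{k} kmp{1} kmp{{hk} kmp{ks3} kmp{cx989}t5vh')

Matches: at [1:4] → '{k}'; at [8:11] → '{1}'; at [15:20] → '{{hk}'; at [24:29] → '{ks3}'; at [33:40] → '{cx989}'.
`findall` yields the raw match text (5 of them) because the pattern has no groups.

['{k}', '{1}', '{{hk}', '{ks3}', '{cx989}']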